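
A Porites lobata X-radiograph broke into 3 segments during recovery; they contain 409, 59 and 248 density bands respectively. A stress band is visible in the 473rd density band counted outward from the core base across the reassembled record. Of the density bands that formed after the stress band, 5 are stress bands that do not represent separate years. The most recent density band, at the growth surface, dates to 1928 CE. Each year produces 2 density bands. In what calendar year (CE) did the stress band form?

1809 CE

Total density bands = 409 + 59 + 248 = 716.
716 − 473 = 243 density bands lie beyond the stress band toward the growth surface.
Removing the 5 false density bands leaves 243 − 5 = 238 true density bands beyond the stress band.
Dividing by 2 density bands per year: 238 / 2 = 119 years.
The density band at the growth surface is 1928 CE, so the stress band dates to 1928 − 119 = 1809 CE.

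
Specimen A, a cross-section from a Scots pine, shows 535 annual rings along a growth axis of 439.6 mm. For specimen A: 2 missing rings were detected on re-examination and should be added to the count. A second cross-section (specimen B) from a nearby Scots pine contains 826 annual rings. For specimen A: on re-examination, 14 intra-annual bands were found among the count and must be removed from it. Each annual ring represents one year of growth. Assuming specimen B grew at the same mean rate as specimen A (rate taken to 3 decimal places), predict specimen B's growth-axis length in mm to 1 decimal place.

694.7 mm

Specimen A: correcting the raw count gives 535 − 14 + 2 = 523 true annual rings.
A: 439.6 mm over 523 years gives 439.6 / 523 ≈ 0.841 mm per year.
For B, 0.841 mm/year × 826 years = 694.7 mm.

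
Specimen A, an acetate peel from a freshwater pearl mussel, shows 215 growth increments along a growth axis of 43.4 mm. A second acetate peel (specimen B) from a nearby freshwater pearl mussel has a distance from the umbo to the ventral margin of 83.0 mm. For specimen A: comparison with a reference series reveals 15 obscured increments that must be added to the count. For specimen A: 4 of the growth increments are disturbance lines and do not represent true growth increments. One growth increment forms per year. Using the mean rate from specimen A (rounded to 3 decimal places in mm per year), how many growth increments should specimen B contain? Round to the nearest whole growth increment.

Specimen A: correcting the raw count gives 215 − 4 + 15 = 226 true growth increments.
A: 43.4 mm over 226 years gives 43.4 / 226 ≈ 0.192 mm per year.
B spans 83.0 / 0.192 = 432.29 years ≈ 432 growth increments.

432 growth increments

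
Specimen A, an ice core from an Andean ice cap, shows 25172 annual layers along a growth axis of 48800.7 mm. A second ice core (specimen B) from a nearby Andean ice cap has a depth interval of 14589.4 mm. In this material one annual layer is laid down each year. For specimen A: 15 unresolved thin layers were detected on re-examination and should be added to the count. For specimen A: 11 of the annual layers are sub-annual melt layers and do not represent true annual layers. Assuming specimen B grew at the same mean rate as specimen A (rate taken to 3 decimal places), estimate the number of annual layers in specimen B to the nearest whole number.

Specimen A: adjusted count: 25172 − 11 + 15 = 25176 annual layers.
A: 48800.7 mm over 25176 years gives 48800.7 / 25176 ≈ 1.938 mm/year.
For B, 14589.4 / 1.938 = 7528.07 years ≈ 7528 annual layers.

7528 annual layers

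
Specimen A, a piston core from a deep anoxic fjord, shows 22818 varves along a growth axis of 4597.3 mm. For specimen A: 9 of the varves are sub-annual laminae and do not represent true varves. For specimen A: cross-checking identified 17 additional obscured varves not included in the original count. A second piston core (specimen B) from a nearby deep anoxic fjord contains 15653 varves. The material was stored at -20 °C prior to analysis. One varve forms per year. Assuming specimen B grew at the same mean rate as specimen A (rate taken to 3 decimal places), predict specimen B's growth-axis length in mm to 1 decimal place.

Specimen A: after corrections the count is 22818 − 9 + 17 = 22826 varves.
A: Extension rate ≈ 4597.3 / 22826 = 0.201 mm/year.
For B, 0.201 mm/year × 15653 years = 3146.3 mm.

3146.3 mm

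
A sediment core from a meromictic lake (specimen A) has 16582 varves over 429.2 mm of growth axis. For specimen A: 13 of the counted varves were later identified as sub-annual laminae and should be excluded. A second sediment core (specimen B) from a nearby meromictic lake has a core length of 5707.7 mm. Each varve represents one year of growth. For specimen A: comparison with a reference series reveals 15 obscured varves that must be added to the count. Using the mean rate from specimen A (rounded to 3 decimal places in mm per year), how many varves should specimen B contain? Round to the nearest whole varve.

219527 varves

Specimen A: true varve count = 16582 − 13 + 15 = 16584.
A: 429.2 mm over 16584 years gives 429.2 / 16584 ≈ 0.026 mm/year.
For B, 5707.7 / 0.026 = 219526.92 years ≈ 219527 varves.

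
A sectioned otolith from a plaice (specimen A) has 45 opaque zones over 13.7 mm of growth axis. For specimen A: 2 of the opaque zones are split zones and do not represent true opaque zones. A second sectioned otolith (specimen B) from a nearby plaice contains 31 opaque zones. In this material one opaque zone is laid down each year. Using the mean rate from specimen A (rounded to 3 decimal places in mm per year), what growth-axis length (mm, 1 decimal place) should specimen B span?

Specimen A: correcting the raw count gives 45 − 2 = 43 true opaque zones.
A: Extension rate ≈ 13.7 / 43 = 0.319 mm/yr.
For B, 0.319 mm/year × 31 years = 9.9 mm.

9.9 mm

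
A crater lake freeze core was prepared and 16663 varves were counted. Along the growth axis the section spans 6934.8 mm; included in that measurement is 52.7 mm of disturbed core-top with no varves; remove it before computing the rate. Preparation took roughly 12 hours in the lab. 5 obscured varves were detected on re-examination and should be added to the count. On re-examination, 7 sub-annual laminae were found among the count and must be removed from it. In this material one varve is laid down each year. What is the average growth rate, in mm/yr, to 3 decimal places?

True varve count = 16663 − 7 + 5 = 16661.
The growth record spans 6934.8 − 52.7 = 6882.1 mm.
Extension rate ≈ 6882.1 / 16661 = 0.413 mm/yr.

0.413 mm/yr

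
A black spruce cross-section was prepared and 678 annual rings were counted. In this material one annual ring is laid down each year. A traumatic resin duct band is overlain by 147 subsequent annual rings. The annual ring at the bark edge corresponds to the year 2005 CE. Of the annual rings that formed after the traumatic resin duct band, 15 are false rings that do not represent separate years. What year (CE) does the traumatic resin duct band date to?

147 annual rings formed after the traumatic resin duct band.
Excluding 15 false annual rings: 147 − 15 = 132.
Counting back 132 years from 2005 CE places the traumatic resin duct band in 2005 − 132 = 1873 CE.

1873 CE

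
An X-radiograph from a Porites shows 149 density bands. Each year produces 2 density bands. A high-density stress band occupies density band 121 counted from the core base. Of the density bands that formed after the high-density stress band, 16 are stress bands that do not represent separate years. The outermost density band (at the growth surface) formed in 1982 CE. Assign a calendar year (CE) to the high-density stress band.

149 − 121 = 28 density bands lie beyond the high-density stress band toward the growth surface.
Removing the 16 false density bands leaves 28 − 16 = 12 true density bands beyond the high-density stress band.
With 2 density bands per year, 12 / 2 = 6 years.
1982 − 6 = 1976 CE.

1976 CE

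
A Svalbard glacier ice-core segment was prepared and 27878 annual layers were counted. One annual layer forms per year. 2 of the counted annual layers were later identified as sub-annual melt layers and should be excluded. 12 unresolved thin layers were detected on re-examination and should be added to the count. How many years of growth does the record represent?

Adjusted count: 27878 − 2 + 12 = 27888 annual layers.
At one annual layer per year, that is 27888 years.

27888 years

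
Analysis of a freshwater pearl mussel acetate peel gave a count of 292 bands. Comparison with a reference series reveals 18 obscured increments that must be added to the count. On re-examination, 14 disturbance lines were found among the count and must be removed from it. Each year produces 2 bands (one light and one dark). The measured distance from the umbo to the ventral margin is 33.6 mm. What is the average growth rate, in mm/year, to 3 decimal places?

Adjusted count: 292 − 14 + 18 = 296 bands.
296 bands at 2 per year is 296 / 2 = 148 years.
33.6 mm over 148 years gives 33.6 / 148 ≈ 0.227 mm/year.

0.227 mm/year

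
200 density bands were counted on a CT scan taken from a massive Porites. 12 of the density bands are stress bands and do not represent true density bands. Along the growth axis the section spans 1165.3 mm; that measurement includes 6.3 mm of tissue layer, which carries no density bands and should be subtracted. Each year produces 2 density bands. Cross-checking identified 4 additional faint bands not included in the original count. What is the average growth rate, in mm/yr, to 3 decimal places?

True density band count = 200 − 12 + 4 = 192.
192 density bands at 2 per year is 192 / 2 = 96 years.
The growth record spans 1165.3 − 6.3 = 1159.0 mm.
Extension rate ≈ 1159.0 / 96 = 12.073 mm/yr.

12.073 mm/yr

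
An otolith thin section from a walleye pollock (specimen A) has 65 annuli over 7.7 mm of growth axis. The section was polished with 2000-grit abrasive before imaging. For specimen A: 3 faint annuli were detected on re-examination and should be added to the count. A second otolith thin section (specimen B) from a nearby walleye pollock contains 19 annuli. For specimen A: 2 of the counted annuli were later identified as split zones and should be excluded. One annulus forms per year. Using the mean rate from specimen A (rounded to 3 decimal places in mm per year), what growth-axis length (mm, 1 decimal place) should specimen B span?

Specimen A: after corrections the count is 65 − 2 + 3 = 66 annuli.
A: Extension rate ≈ 7.7 / 66 = 0.117 mm per year.
Length of B = 0.117 × 19 = 2.2 mm.

2.2 mm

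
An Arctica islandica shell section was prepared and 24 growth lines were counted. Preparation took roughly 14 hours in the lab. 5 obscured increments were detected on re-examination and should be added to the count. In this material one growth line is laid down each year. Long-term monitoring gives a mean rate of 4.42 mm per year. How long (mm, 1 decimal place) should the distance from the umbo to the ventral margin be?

128.2 mm

Adjusted count: 24 + 5 = 29 growth lines.
Length ≈ 4.42 × 29 = 128.2 mm.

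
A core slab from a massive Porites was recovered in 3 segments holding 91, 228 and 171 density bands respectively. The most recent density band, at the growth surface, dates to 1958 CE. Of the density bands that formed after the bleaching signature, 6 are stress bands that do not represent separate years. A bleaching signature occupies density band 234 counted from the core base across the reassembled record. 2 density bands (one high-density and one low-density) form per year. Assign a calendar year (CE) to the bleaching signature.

Total density bands = 91 + 228 + 171 = 490.
Between density band 234 and the growth surface there are 490 − 234 = 256 density bands.
Excluding 6 false density bands: 256 − 6 = 250.
With 2 density bands per year, 250 / 2 = 125 years.
1958 − 125 = 1833 CE.

1833 CE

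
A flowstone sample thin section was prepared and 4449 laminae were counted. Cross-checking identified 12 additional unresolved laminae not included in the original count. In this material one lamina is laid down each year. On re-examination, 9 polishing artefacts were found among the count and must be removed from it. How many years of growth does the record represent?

4452 years

Correcting the raw count gives 4449 − 9 + 12 = 4452 true laminae.
At one lamina per year, that is 4452 years.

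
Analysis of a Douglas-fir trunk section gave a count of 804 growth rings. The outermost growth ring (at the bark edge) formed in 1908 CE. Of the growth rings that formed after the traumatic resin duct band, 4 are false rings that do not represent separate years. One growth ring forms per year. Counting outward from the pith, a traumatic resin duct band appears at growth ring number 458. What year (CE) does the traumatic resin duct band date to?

1566 CE

804 − 458 = 346 growth rings lie beyond the traumatic resin duct band toward the bark edge.
Excluding 4 false growth rings: 346 − 4 = 342.
The growth ring at the bark edge is 1908 CE, so the traumatic resin duct band dates to 1908 − 342 = 1566 CE.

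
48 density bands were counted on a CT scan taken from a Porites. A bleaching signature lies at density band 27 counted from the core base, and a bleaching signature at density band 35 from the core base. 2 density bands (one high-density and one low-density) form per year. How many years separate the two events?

4 years

Separation: 35 − 27 = 8 density bands.
8 density bands at 2 per year is 8 / 2 = 4 years.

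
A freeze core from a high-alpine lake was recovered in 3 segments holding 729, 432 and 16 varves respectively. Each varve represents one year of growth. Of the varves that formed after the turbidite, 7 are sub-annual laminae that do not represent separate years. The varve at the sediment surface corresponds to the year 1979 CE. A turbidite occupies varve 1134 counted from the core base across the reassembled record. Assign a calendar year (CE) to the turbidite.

1943 CE

Total varves = 729 + 432 + 16 = 1177.
Between varve 1134 and the sediment surface there are 1177 − 1134 = 43 varves.
43 − 7 false = 36 true varves after the turbidite.
The varve at the sediment surface is 1979 CE, so the turbidite dates to 1979 − 36 = 1943 CE.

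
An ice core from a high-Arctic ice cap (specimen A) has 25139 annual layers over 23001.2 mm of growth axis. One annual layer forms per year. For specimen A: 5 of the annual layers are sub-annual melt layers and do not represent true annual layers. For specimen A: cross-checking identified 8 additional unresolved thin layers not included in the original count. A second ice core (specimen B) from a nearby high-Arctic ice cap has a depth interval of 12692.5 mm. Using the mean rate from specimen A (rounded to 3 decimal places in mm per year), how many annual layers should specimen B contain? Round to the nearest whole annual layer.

Specimen A: adjusted count: 25139 − 5 + 8 = 25142 annual layers.
A: 23001.2 mm over 25142 years gives 23001.2 / 25142 ≈ 0.915 mm/year.
Specimen B: 12692.5 mm / 0.915 mm per year = 13871.58 years ≈ 13872 annual layers.

13872 annual layers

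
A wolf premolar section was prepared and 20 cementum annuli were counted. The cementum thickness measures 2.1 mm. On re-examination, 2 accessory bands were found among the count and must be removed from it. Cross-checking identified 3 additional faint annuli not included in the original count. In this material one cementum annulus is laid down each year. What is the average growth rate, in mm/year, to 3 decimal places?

Correcting the raw count gives 20 − 2 + 3 = 21 true cementum annuli.
Extension rate ≈ 2.1 / 21 = 0.100 mm/year.

0.100 mm/year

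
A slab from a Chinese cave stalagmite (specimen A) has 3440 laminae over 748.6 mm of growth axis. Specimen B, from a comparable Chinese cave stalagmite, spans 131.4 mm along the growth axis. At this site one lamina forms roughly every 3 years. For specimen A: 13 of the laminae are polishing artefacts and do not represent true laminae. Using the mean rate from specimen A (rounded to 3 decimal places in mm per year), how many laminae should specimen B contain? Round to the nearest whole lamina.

Specimen A: correcting the raw count gives 3440 − 13 = 3427 true laminae.
Specimen A: multiplying by 3 years per lamina: 3427 × 3 = 10281 years.
A: Extension rate ≈ 748.6 / 10281 = 0.073 mm/year.
Specimen B: 131.4 mm / 0.073 mm per year = 1800.00 years; at 3 years per lamina that is 1800.00 / 3 ≈ 600 laminae.

600 laminae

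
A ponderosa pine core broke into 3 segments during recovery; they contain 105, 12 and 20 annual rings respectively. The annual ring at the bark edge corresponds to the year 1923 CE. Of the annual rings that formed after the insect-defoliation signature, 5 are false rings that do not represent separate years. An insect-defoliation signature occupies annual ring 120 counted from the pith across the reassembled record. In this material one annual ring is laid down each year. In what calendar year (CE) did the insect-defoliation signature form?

Total annual rings = 105 + 12 + 20 = 137.
137 − 120 = 17 annual rings lie beyond the insect-defoliation signature toward the bark edge.
Removing the 5 false annual rings leaves 17 − 5 = 12 true annual rings beyond the insect-defoliation signature.
Counting back 12 years from 1923 CE places the insect-defoliation signature in 1923 − 12 = 1911 CE.

1911 CE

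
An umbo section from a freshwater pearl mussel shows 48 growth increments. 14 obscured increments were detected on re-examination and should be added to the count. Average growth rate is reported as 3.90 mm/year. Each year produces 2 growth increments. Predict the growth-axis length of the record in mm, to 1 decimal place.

120.9 mm

Adjusted count: 48 + 14 = 62 growth increments.
With 2 growth increments per year, 62 / 2 = 31 years.
Length ≈ 3.90 × 31 = 120.9 mm.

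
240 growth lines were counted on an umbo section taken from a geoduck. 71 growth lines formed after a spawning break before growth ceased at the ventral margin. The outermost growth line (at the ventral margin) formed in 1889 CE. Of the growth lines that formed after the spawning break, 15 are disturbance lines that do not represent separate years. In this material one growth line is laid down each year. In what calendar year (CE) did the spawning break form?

There are 71 growth lines younger than the spawning break.
Removing the 15 false growth lines leaves 71 − 15 = 56 true growth lines beyond the spawning break.
1889 − 56 = 1833 CE.

1833 CE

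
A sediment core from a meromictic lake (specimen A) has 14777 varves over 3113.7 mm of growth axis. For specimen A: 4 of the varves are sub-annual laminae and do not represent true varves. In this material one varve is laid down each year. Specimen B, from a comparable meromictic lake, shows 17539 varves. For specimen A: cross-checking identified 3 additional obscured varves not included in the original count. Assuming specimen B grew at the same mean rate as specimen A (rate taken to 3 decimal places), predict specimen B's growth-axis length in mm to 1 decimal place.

Specimen A: after corrections the count is 14777 − 4 + 3 = 14776 varves.
A: Extension rate ≈ 3113.7 / 14776 = 0.211 mm per year.
Length of B = 0.211 × 17539 = 3700.7 mm.

3700.7 mm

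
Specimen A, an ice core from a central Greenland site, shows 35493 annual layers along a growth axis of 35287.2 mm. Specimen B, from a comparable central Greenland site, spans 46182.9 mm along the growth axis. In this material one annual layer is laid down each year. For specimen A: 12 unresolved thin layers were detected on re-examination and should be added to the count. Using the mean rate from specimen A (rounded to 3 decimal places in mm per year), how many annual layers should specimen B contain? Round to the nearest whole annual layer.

Specimen A: adjusted count: 35493 + 12 = 35505 annual layers.
A: 35287.2 mm over 35505 years gives 35287.2 / 35505 ≈ 0.994 mm/yr.
For B, 46182.9 / 0.994 = 46461.67 years ≈ 46462 annual layers.

46462 annual layers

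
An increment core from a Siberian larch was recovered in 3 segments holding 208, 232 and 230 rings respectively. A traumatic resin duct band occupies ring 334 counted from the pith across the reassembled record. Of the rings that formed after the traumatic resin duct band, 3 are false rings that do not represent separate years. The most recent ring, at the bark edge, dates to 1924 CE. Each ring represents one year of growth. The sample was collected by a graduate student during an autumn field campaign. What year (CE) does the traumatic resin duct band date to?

Total rings = 208 + 232 + 230 = 670.
670 − 334 = 336 rings lie beyond the traumatic resin duct band toward the bark edge.
Removing the 3 false rings leaves 336 − 3 = 333 true rings beyond the traumatic resin duct band.
1924 − 333 = 1591 CE.

1591 CE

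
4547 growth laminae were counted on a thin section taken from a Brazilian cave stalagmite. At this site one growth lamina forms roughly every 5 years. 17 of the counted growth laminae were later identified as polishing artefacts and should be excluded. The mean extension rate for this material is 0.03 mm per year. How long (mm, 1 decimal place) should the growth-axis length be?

Correcting the raw count gives 4547 − 17 = 4530 true growth laminae.
Multiplying by 5 years per growth lamina: 4530 × 5 = 22650 years.
22650 years at 0.03 mm/year gives 0.03 × 22650 = 679.5 mm.

679.5 mm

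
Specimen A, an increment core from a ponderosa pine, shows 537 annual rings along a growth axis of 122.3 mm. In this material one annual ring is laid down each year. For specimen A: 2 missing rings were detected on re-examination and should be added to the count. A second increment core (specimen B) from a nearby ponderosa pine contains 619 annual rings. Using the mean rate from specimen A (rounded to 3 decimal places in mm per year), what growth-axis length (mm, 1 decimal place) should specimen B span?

Specimen A: true annual ring count = 537 + 2 = 539.
A: Mean rate = 122.3 mm / 539 years ≈ 0.227 mm per year.
B's length ≈ 0.227 × 619 = 140.5 mm.

140.5 mm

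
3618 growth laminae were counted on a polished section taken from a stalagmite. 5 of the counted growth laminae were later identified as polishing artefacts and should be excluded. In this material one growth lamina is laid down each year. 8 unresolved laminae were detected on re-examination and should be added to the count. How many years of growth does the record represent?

3621 yr

Adjusted count: 3618 − 5 + 8 = 3621 growth laminae.
At one growth lamina per year, that is 3621 years.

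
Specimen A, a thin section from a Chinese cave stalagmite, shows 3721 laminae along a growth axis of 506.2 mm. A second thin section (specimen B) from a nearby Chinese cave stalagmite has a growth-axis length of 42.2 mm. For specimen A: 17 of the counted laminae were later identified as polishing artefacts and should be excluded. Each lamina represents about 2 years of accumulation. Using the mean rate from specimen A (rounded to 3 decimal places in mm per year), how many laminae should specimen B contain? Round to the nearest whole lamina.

Specimen A: correcting the raw count gives 3721 − 17 = 3704 true laminae.
Specimen A: 3704 laminae at 2 years each span 3704 × 2 = 7408 years.
A: Mean rate = 506.2 mm / 7408 years ≈ 0.068 mm per year.
Specimen B: 42.2 mm / 0.068 mm per year = 620.59 years; at 2 years per lamina that is 620.59 / 2 ≈ 310 laminae.

310 laminae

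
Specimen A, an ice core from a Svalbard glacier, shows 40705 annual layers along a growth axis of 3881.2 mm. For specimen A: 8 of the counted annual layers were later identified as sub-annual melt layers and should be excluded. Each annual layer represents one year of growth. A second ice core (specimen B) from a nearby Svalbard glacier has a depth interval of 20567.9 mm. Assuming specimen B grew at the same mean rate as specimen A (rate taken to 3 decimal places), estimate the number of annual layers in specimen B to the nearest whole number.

Specimen A: after corrections the count is 40705 − 8 = 40697 annual layers.
A: 3881.2 mm over 40697 years gives 3881.2 / 40697 ≈ 0.095 mm per year.
For B, 20567.9 / 0.095 = 216504.21 years ≈ 216504 annual layers.

216504 annual layers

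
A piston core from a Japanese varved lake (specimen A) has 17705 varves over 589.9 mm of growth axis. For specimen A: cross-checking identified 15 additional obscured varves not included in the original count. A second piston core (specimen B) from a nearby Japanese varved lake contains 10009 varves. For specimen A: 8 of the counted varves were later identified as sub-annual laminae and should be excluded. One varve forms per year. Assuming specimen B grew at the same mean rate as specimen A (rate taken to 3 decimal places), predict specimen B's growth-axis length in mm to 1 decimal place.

330.3 mm

Specimen A: adjusted count: 17705 − 8 + 15 = 17712 varves.
A: Extension rate ≈ 589.9 / 17712 = 0.033 mm/yr.
For B, 0.033 mm/year × 10009 years = 330.3 mm.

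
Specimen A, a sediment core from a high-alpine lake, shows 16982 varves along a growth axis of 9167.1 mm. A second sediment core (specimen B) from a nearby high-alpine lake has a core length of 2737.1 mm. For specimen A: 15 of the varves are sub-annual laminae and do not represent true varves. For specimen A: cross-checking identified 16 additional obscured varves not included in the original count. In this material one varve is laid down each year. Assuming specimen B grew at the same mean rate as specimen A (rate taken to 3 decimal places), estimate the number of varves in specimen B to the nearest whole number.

5069 varves

Specimen A: adjusted count: 16982 − 15 + 16 = 16983 varves.
A: 9167.1 mm over 16983 years gives 9167.1 / 16983 ≈ 0.540 mm/yr.
For B, 2737.1 / 0.540 = 5068.70 years ≈ 5069 varves.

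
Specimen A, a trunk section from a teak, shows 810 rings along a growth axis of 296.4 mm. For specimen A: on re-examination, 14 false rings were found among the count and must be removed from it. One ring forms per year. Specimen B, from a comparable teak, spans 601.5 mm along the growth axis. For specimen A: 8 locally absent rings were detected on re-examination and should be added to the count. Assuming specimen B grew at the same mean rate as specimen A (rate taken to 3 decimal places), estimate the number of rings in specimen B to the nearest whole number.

1630 rings

Specimen A: true ring count = 810 − 14 + 8 = 804.
A: 296.4 mm over 804 years gives 296.4 / 804 ≈ 0.369 mm per year.
Specimen B: 601.5 mm / 0.369 mm per year = 1630.08 years ≈ 1630 rings.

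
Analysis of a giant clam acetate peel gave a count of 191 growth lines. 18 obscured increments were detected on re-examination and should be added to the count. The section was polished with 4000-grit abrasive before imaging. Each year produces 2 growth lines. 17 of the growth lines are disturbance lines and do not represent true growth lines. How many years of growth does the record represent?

True growth line count = 191 − 17 + 18 = 192.
Dividing by 2 growth lines per year: 192 / 2 = 96 years.

96 years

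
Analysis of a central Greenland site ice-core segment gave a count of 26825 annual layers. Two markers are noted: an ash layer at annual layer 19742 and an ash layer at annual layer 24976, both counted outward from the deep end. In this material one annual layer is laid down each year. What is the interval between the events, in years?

5234 years

24976 − 19742 = 5234 annual layers lie between the two events.
At one annual layer per year, 5234 years elapsed between them.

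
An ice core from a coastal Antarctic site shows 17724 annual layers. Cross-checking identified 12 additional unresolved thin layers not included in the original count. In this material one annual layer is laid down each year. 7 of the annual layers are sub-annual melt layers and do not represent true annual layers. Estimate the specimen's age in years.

17729 years

Correcting the raw count gives 17724 − 7 + 12 = 17729 true annual layers.
At one annual layer per year, that is 17729 years.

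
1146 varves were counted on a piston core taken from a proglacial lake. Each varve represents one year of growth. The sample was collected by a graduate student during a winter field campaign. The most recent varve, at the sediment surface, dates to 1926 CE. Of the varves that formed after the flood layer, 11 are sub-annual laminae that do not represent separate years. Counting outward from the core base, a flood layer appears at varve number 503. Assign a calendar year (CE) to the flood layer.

1294 CE

Between varve 503 and the sediment surface there are 1146 − 503 = 643 varves.
643 − 11 false = 632 true varves after the flood layer.
1926 − 632 = 1294 CE.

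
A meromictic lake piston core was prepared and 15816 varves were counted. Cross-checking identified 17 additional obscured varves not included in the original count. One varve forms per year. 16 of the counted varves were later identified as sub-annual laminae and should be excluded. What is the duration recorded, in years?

15817 yr

After corrections the count is 15816 − 16 + 17 = 15817 varves.
At one varve per year, that is 15817 years.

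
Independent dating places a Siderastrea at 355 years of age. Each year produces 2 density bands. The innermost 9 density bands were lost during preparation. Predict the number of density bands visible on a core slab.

701 density bands

355 years at 2 density bands per year gives 355 × 2 = 710 density bands.
Less the 9 uncaptured density bands: 710 − 9 = 701.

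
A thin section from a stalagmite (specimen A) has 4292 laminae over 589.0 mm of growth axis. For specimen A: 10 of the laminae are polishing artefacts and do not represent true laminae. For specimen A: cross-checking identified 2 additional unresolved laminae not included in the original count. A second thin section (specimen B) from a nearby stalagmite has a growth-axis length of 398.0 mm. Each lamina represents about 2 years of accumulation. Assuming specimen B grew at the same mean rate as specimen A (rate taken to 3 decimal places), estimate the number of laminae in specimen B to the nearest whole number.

Specimen A: adjusted count: 4292 − 10 + 2 = 4284 laminae.
Specimen A: multiplying by 2 years per lamina: 4284 × 2 = 8568 years.
A: 589.0 mm over 8568 years gives 589.0 / 8568 ≈ 0.069 mm/yr.
For B, 398.0 / 0.069 = 5768.12 years; at 2 years per lamina that is 5768.12 / 2 ≈ 2884 laminae.

2884 laminae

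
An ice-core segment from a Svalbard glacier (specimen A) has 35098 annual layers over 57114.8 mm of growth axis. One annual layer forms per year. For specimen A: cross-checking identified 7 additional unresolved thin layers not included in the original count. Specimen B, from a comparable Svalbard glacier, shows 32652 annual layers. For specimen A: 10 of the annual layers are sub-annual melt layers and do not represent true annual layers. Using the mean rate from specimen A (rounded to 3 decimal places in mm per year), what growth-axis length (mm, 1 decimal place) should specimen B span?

Specimen A: true annual layer count = 35098 − 10 + 7 = 35095.
A: 57114.8 mm over 35095 years gives 57114.8 / 35095 ≈ 1.627 mm per year.
For B, 1.627 mm/year × 32652 years = 53124.8 mm.

53124.8 mm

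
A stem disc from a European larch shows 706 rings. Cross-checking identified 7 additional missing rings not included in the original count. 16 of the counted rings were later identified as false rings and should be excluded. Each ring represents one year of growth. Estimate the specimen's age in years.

Adjusted count: 706 − 16 + 7 = 697 rings.
One ring per year makes the duration 697 years.

697 years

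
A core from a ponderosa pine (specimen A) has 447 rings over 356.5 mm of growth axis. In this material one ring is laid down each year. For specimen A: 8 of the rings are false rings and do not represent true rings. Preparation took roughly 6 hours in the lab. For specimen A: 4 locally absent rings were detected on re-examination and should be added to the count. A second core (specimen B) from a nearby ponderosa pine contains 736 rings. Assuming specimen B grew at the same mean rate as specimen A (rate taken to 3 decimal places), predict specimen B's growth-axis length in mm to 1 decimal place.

592.5 mm

Specimen A: after corrections the count is 447 − 8 + 4 = 443 rings.
A: Mean rate = 356.5 mm / 443 years ≈ 0.805 mm per year.
For B, 0.805 mm/year × 736 years = 592.5 mm.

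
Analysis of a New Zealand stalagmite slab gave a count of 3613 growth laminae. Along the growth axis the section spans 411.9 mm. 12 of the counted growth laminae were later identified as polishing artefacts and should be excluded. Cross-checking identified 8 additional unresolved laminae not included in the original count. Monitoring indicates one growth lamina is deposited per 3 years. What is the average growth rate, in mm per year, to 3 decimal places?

0.038 mm per year

Adjusted count: 3613 − 12 + 8 = 3609 growth laminae.
Multiplying by 3 years per growth lamina: 3609 × 3 = 10827 years.
411.9 mm over 10827 years gives 411.9 / 10827 ≈ 0.038 mm per year.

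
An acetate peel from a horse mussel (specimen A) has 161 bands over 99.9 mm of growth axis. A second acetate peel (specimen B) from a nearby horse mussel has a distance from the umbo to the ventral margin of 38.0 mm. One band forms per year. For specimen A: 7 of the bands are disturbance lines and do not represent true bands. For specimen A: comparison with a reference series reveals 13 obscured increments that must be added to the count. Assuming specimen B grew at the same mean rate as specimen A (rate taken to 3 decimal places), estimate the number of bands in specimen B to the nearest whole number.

64 bands

Specimen A: after corrections the count is 161 − 7 + 13 = 167 bands.
A: 99.9 mm over 167 years gives 99.9 / 167 ≈ 0.598 mm per year.
Specimen B: 38.0 mm / 0.598 mm per year = 63.55 years ≈ 64 bands.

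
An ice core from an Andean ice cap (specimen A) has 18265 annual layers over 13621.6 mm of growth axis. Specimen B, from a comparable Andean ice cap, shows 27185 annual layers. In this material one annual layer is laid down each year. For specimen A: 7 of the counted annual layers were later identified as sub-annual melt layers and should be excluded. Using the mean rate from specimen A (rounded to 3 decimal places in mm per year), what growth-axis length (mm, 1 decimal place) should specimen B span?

20280.0 mm

Specimen A: correcting the raw count gives 18265 − 7 = 18258 true annual layers.
A: Extension rate ≈ 13621.6 / 18258 = 0.746 mm per year.
For B, 0.746 mm/year × 27185 years = 20280.0 mm.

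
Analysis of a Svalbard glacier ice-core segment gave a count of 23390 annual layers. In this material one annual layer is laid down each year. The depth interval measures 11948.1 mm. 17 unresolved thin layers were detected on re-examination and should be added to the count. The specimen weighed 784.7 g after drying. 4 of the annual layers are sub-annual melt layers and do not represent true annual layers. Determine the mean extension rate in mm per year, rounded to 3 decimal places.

After corrections the count is 23390 − 4 + 17 = 23403 annual layers.
Extension rate ≈ 11948.1 / 23403 = 0.511 mm per year.

0.511 mm per year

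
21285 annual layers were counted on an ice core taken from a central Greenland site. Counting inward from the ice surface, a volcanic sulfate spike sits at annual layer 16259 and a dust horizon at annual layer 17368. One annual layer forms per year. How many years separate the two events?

The two markers are separated by 17368 − 16259 = 1109 annual layers.
At one annual layer per year, 1109 years elapsed between them.

1109 yr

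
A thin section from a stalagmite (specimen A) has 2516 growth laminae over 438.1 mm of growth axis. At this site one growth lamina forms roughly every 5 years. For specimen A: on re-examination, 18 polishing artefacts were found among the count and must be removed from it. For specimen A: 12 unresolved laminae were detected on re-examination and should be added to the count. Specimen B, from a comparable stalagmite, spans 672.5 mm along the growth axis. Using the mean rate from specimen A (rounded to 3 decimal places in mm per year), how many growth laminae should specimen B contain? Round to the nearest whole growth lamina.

Specimen A: true growth lamina count = 2516 − 18 + 12 = 2510.
Specimen A: at 5 years per growth lamina, 2510 × 5 = 12550 years.
A: Extension rate ≈ 438.1 / 12550 = 0.035 mm/year.
Specimen B: 672.5 mm / 0.035 mm per year = 19214.29 years; at 5 years per growth lamina that is 19214.29 / 5 ≈ 3843 growth laminae.

3843 growth laminae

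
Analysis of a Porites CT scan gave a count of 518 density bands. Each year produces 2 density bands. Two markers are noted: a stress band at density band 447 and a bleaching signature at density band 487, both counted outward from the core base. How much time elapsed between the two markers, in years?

The two markers are separated by 487 − 447 = 40 density bands.
With 2 density bands per year, 40 / 2 = 20 years.

20 years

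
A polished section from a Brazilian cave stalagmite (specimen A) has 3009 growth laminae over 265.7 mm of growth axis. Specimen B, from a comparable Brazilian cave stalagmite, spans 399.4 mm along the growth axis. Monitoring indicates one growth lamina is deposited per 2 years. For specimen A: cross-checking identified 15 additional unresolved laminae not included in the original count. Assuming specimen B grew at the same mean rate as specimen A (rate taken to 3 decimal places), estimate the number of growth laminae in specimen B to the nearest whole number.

4539 growth laminae

Specimen A: adjusted count: 3009 + 15 = 3024 growth laminae.
Specimen A: 3024 growth laminae at 2 years each span 3024 × 2 = 6048 years.
A: Extension rate ≈ 265.7 / 6048 = 0.044 mm/year.
B spans 399.4 / 0.044 = 9077.27 years; at 2 years per growth lamina that is 9077.27 / 2 ≈ 4539 growth laminae.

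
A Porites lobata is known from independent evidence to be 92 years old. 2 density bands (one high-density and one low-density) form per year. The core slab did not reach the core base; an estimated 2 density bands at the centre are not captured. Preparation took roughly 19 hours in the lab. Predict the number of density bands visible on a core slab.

182 density bands

Expected density bands: 92 × 2 = 184.
Subtracting the 2 density bands not captured gives 184 − 2 = 182 density bands in the record.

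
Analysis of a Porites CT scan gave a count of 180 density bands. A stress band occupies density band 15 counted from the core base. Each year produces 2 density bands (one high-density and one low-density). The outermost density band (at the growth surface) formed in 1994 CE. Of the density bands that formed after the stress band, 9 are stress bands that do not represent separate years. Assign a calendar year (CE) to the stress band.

1916 CE

180 − 15 = 165 density bands lie beyond the stress band toward the growth surface.
Excluding 9 false density bands: 165 − 9 = 156.
Dividing by 2 density bands per year: 156 / 2 = 78 years.
1994 − 78 = 1916 CE.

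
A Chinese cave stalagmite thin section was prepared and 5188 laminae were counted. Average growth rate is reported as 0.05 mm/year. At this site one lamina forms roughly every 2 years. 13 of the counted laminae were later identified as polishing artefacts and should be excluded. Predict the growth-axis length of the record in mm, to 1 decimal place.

Correcting the raw count gives 5188 − 13 = 5175 true laminae.
5175 laminae at 2 years each span 5175 × 2 = 10350 years.
Length ≈ 0.05 × 10350 = 517.5 mm.

517.5 mm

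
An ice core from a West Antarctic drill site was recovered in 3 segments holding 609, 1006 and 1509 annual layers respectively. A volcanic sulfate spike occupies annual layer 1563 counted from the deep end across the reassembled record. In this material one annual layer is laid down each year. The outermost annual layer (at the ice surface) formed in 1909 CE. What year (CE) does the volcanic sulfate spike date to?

348 CE

Total annual layers = 609 + 1006 + 1509 = 3124.
3124 − 1563 = 1561 annual layers lie beyond the volcanic sulfate spike toward the ice surface.
Counting back 1561 years from 1909 CE places the volcanic sulfate spike in 1909 − 1561 = 348 CE.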